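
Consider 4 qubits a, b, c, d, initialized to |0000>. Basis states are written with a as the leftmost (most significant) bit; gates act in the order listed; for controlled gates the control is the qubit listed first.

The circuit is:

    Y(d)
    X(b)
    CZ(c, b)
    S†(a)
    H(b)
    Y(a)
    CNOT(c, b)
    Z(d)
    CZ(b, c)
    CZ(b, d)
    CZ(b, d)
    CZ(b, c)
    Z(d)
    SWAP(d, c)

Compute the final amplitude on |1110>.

The amplitude on |1110> is sqrt(2)/2. Key observation: steps 8-13 multiply out to the identity, so the circuit reduces to the remaining gates.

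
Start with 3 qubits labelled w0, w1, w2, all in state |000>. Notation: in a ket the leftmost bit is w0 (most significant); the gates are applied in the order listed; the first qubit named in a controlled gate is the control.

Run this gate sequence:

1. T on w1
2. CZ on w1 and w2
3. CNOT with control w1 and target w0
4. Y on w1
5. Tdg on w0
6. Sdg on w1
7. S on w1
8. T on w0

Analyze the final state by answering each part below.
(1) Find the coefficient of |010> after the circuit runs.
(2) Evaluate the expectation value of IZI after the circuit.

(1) |010> carries amplitude I in the final state. Key observation: gates 5-8 undo each other exactly, leaving only the rest of the circuit to track.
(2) The observable IZI averages to -1.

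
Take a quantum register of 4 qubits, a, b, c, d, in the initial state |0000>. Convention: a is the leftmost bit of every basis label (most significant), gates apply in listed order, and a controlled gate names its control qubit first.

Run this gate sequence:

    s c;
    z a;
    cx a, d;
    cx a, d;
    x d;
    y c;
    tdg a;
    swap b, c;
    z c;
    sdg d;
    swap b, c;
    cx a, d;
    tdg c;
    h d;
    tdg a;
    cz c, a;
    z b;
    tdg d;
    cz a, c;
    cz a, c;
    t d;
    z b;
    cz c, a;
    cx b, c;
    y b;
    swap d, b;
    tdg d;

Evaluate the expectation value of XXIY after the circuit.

The expectation value of XXIY is 0. Key observation: gates 16-23 undo each other exactly, leaving only the rest of the circuit to track.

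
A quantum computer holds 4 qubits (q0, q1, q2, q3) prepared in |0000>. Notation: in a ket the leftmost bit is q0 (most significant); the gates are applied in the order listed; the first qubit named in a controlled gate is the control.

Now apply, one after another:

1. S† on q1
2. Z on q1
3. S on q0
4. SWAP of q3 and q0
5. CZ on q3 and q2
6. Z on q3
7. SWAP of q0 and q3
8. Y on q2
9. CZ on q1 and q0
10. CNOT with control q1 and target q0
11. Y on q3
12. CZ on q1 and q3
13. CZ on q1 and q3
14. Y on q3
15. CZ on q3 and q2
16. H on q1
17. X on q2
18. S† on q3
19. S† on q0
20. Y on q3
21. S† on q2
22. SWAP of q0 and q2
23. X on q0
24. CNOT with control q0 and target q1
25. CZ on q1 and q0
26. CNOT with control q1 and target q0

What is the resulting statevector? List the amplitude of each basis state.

The resulting statevector has amplitude sqrt(2)/2 on |0101>, -sqrt(2)/2 on |1001>, and 0 on every other basis state. Key observation: gates 11-14 undo each other exactly, leaving only the rest of the circuit to track.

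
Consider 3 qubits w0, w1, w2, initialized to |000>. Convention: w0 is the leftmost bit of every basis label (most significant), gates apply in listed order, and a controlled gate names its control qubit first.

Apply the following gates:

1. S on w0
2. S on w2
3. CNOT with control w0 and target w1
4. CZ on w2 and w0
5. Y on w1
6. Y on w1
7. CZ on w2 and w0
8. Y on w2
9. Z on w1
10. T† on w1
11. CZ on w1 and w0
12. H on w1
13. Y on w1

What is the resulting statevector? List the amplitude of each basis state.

The final amplitudes are sqrt(2)/2 on |001>, -sqrt(2)/2 on |011>, and 0 on every other basis state. Key observation: the block from step 4 through step 7 cancels to the identity and can be dropped.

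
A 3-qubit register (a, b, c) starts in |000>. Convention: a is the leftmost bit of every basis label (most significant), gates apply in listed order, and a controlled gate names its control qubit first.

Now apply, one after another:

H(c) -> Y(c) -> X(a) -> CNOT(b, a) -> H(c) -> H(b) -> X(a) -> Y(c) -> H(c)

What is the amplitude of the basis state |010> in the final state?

The final state's coefficient on |010> equals -1/2.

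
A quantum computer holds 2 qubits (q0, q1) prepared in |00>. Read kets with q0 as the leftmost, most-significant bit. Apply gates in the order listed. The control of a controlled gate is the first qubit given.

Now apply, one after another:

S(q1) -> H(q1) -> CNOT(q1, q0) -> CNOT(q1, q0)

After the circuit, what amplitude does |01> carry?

The amplitude on |01> is sqrt(2)/2. Key observation: the block from step 3 through step 4 cancels to the identity and can be dropped.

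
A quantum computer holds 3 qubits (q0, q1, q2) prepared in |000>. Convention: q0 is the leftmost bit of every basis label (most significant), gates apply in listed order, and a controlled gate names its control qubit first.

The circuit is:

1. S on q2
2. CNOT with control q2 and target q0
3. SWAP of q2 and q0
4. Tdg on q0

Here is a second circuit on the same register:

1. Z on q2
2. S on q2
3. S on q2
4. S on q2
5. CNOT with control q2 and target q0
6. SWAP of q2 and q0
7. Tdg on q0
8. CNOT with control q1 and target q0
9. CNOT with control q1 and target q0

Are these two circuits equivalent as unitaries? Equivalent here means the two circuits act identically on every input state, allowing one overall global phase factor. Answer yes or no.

Yes, they are equivalent — the unitaries differ by at most a global phase.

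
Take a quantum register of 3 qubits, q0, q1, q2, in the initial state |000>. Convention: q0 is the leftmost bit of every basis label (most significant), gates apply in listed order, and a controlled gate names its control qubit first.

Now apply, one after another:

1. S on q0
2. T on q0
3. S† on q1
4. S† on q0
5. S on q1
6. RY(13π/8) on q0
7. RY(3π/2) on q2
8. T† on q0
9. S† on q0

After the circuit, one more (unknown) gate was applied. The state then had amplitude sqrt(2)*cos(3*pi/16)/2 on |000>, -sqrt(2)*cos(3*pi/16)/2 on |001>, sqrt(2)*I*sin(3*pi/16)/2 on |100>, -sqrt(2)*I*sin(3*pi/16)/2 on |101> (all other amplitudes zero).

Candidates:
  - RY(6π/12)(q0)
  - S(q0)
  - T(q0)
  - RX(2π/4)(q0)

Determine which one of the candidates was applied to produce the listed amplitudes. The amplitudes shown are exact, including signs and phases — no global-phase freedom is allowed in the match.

The applied gate was T(q0).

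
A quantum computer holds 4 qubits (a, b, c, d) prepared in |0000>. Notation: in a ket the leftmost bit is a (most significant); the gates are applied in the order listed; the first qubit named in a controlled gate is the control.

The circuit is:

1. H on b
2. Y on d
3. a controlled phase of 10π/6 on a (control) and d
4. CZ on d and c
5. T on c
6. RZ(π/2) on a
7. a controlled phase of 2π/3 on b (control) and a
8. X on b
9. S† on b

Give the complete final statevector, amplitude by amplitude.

The resulting statevector has amplitude sqrt(2)*exp(I*pi/4)/2 on |0001>, -sqrt(2)*exp(3*I*pi/4)/2 on |0101>, and 0 on every other basis state.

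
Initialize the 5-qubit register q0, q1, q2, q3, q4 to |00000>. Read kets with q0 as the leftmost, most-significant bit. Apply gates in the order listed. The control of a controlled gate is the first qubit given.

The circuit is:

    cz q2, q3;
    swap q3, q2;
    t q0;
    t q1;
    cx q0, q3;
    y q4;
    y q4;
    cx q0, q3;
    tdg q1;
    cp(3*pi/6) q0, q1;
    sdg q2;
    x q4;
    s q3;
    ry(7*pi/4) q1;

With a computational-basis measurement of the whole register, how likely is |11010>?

The probability of measuring |11010> is 0. Key observation: steps 4-9 multiply out to the identity, so the circuit reduces to the remaining gates.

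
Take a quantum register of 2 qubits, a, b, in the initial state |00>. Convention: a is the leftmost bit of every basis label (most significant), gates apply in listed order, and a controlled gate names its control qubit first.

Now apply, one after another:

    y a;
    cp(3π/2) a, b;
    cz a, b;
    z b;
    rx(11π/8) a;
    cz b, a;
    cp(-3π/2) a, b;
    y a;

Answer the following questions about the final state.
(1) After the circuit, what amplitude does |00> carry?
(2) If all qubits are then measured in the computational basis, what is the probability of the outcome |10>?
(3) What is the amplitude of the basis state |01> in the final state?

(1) The final state's coefficient on |00> equals -cos(5*pi/16).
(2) A full measurement returns |10> with probability sin(5*pi/16)**2.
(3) The amplitude on |01> is 0.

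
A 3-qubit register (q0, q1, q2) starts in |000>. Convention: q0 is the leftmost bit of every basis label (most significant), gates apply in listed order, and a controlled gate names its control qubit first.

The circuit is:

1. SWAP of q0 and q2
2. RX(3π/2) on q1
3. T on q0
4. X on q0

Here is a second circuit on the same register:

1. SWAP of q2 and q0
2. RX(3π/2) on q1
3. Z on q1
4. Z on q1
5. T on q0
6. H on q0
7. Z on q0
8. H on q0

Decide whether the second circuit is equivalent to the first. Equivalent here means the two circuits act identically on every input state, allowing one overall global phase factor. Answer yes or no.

Yes — the two circuits implement the same unitary up to a global phase.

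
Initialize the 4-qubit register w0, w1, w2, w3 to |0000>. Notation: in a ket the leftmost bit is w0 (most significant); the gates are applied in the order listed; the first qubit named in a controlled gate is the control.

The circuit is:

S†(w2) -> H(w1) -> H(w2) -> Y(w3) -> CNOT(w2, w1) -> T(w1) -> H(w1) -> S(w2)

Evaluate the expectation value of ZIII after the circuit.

The observable ZIII averages to 1.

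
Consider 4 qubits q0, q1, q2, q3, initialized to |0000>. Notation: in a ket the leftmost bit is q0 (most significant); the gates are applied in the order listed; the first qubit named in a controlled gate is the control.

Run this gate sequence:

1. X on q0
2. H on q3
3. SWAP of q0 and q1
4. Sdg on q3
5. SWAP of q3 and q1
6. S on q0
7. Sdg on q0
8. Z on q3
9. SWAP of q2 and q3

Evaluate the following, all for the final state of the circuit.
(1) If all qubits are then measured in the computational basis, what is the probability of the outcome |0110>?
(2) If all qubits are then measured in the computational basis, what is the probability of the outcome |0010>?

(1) The probability of measuring |0110> is 1/2. Key observation: steps 6-7 multiply out to the identity, so the circuit reduces to the remaining gates.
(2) Outcome |0010> occurs with probability 1/2.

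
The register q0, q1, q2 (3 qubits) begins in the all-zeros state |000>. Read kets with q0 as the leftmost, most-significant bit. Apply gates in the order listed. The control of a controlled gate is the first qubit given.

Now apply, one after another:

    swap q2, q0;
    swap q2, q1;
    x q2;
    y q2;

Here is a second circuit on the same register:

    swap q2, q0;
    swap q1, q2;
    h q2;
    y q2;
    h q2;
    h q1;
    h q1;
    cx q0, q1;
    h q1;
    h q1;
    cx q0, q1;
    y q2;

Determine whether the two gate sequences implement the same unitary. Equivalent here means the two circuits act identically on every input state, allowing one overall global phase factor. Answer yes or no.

No: there is an input state on which the two circuits produce genuinely different outputs (not merely differing by a phase).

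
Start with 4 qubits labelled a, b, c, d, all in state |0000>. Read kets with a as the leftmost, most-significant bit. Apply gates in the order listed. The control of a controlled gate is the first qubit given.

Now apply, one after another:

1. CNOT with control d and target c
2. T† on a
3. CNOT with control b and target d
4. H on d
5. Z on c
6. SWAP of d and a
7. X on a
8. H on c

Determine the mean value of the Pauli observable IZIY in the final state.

The observable IZIY averages to 0.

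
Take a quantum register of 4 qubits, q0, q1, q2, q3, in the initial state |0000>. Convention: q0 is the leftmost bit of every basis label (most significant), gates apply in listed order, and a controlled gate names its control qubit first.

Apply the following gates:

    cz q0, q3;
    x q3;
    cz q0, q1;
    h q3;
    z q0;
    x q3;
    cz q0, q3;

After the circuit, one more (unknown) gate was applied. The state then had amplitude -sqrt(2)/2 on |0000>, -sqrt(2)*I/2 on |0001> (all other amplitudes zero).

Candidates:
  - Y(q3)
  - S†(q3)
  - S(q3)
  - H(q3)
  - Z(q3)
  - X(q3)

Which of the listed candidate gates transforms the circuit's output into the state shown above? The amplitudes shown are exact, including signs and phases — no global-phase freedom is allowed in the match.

The unique candidate consistent with the amplitudes is S†(q3).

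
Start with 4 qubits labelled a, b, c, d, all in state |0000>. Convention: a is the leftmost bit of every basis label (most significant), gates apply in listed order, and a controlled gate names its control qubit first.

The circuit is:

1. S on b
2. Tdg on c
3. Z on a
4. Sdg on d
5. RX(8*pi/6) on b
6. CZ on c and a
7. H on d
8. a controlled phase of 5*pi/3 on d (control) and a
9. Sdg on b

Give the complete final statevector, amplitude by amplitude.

After the circuit, the state carries amplitude -sqrt(2)/4 on |0000>, -sqrt(2)/4 on |0001>, -sqrt(6)/4 on |0100>, -sqrt(6)/4 on |0101>, and 0 on every other basis state.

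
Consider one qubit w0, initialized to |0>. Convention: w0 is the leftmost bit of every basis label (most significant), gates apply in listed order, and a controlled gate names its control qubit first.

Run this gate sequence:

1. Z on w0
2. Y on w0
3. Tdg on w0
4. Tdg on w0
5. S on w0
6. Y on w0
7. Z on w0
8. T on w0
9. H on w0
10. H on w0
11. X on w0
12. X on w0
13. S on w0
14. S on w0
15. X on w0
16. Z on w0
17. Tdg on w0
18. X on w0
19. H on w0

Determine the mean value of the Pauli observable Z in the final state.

In the final state, Z has expectation 0.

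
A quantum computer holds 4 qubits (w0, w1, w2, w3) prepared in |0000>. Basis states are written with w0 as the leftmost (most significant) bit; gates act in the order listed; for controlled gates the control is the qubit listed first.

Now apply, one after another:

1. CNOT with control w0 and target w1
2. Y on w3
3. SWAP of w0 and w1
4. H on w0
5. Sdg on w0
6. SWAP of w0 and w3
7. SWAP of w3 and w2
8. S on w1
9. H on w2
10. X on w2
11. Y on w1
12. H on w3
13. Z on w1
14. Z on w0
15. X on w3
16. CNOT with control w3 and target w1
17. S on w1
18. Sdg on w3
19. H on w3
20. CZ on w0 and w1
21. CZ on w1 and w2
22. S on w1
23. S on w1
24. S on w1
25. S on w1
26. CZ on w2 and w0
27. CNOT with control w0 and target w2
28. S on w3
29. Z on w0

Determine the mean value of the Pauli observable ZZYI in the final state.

The observable ZZYI averages to 1. Key observation: the block from step 22 through step 25 cancels to the identity and can be dropped.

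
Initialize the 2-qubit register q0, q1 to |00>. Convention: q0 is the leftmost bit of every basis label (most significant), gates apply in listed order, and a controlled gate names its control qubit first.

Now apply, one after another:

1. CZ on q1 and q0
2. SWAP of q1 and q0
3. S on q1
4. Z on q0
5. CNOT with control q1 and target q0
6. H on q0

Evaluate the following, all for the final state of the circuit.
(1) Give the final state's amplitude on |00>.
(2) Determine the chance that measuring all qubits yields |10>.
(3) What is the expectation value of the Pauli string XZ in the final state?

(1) |00> carries amplitude sqrt(2)/2 in the final state.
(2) A full measurement returns |10> with probability 1/2.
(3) The expectation value of XZ is 1.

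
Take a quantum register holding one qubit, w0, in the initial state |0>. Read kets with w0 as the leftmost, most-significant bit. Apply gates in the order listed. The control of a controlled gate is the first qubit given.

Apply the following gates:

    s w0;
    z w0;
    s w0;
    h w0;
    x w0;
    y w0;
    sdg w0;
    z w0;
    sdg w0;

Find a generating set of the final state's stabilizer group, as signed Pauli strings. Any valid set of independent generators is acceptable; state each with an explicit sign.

The stabilizer group can be generated by -X, among other valid generating sets.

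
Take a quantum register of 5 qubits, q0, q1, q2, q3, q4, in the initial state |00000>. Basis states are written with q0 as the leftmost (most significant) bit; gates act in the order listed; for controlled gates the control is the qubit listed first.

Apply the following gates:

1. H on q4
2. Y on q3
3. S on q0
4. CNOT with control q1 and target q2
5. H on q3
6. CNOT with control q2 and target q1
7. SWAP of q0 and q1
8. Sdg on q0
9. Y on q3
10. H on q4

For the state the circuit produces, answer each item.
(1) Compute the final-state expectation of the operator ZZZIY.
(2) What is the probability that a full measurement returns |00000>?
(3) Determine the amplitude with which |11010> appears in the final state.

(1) In the final state, ZZZIY has expectation 0.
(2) The probability of measuring |00000> is 1/2.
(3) |11010> carries amplitude 0 in the final state.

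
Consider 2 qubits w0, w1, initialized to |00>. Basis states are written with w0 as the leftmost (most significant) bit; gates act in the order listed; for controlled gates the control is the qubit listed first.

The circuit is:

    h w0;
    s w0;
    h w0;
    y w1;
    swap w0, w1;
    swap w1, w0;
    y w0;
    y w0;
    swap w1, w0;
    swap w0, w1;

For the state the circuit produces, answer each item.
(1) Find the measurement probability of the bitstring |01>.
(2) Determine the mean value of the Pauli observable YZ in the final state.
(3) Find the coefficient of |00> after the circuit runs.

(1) The probability of measuring |01> is 1/2. Key observation: steps 5-10 multiply out to the identity, so the circuit reduces to the remaining gates.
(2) The expectation value of YZ is 1.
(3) |00> carries amplitude 0 in the final state.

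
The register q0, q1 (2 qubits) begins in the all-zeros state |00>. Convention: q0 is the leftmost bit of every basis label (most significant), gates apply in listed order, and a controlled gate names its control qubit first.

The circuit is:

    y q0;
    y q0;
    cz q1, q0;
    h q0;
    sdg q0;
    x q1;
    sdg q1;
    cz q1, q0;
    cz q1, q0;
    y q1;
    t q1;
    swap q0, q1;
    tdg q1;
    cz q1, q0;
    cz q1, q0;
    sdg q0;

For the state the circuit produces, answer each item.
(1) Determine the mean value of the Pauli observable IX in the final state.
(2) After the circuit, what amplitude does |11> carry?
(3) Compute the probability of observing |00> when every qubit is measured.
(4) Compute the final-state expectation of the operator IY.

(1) In the final state, IX has expectation -sqrt(2)/2.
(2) The amplitude on |11> is 0.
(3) The probability of measuring |00> is 1/2.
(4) In the final state, IY has expectation -sqrt(2)/2.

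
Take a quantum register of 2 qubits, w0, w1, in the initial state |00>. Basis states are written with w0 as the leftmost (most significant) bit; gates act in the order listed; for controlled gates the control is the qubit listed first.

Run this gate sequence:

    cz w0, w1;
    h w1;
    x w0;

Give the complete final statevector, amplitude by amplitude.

After the circuit, the state carries amplitude 0 on |00>, 0 on |01>, sqrt(2)/2 on |10>, sqrt(2)/2 on |11>.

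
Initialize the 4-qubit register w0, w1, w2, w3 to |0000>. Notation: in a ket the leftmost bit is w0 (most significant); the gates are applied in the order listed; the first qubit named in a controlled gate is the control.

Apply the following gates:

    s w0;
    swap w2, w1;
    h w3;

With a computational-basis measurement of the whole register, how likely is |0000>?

A full measurement returns |0000> with probability 1/2.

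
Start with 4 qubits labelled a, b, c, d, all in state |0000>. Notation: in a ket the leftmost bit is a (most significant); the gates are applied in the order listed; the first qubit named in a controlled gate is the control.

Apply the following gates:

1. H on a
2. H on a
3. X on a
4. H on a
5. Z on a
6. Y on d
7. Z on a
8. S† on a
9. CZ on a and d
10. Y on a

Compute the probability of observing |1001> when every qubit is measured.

Outcome |1001> occurs with probability 1/2. Key observation: steps 2-5 multiply out to the identity, so the circuit reduces to the remaining gates.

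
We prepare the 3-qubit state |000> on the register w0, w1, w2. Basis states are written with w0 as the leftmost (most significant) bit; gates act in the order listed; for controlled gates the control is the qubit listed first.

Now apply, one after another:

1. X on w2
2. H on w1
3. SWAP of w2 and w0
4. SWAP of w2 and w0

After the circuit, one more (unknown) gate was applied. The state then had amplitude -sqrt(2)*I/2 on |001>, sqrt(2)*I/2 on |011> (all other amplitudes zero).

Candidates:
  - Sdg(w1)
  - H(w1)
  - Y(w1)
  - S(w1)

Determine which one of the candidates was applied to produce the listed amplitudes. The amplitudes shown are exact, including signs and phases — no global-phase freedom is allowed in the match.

The applied gate was Y(w1). Key observation: steps 3-4 multiply out to the identity, so the circuit reduces to the remaining gates.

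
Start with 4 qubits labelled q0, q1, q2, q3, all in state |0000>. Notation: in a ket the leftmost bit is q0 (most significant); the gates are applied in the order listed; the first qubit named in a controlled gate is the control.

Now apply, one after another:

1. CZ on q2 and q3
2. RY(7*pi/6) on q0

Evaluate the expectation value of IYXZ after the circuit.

In the final state, IYXZ has expectation 0.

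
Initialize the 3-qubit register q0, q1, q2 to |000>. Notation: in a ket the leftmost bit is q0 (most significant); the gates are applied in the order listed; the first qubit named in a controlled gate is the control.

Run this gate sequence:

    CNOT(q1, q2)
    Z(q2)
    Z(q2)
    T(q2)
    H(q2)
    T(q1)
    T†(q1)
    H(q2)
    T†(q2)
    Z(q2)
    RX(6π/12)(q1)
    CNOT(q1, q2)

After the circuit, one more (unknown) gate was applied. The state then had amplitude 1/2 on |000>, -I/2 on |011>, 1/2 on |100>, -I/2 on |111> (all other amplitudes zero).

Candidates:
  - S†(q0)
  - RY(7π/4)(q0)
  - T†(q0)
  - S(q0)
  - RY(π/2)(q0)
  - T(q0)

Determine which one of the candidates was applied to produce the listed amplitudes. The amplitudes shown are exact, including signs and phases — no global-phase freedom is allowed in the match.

The applied gate was RY(π/2)(q0). Key observation: gates 3-10 undo each other exactly, leaving only the rest of the circuit to track.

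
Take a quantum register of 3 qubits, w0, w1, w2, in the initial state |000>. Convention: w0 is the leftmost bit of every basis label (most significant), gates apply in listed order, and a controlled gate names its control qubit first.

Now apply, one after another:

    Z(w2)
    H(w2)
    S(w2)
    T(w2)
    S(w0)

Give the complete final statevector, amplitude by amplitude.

After the circuit, the state carries amplitude sqrt(2)/2 on |000>, sqrt(2)*exp(3*I*pi/4)/2 on |001>, and 0 on every other basis state.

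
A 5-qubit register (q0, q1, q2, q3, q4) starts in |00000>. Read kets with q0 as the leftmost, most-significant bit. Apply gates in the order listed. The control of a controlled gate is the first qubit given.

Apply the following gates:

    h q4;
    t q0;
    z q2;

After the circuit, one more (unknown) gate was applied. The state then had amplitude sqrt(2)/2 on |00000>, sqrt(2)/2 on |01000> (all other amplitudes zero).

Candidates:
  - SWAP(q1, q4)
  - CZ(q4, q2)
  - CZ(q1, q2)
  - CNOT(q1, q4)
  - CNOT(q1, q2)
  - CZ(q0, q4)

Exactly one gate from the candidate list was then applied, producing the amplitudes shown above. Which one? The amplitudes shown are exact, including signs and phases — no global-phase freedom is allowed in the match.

The unique candidate consistent with the amplitudes is SWAP(q1, q4).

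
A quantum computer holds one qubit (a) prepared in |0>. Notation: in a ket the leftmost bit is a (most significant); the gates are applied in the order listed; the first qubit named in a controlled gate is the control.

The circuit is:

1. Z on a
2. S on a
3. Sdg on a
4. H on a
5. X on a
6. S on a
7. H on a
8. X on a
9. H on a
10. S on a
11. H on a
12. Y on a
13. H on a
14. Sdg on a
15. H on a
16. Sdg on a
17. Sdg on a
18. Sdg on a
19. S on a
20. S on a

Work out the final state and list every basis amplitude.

The resulting statevector has amplitude -1/2 + I/2 on |0>, 1/2 - I/2 on |1>. Key observation: the block from step 17 through step 20 cancels to the identity and can be dropped.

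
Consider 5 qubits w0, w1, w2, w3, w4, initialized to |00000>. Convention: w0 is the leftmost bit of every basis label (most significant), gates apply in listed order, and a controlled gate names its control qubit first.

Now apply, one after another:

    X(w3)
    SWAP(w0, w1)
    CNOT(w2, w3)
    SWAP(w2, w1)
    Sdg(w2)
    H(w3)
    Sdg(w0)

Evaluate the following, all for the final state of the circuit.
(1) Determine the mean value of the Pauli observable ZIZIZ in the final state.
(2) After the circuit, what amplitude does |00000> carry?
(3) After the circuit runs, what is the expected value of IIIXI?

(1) The observable ZIZIZ averages to 1.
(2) |00000> carries amplitude sqrt(2)/2 in the final state.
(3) The expectation value of IIIXI is -1.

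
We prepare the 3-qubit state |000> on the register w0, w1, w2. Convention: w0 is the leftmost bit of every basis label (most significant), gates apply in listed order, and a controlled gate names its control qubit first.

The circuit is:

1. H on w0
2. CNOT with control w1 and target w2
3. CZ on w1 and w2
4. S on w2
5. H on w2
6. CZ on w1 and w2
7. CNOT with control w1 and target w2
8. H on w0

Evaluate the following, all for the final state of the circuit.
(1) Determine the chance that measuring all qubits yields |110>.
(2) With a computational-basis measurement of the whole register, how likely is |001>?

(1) Outcome |110> occurs with probability 0.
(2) Outcome |001> occurs with probability 1/2.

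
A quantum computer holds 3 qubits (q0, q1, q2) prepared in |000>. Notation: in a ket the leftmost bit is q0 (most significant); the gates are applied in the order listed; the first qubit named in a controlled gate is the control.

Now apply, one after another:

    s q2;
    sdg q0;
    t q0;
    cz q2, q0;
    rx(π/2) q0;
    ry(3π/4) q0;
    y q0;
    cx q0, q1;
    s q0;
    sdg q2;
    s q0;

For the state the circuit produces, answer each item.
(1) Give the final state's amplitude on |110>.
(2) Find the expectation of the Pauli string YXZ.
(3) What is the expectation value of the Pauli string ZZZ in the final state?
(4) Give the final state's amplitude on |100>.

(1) |110> carries amplitude sqrt(2)*sqrt(sqrt(2) + 2)/4 - sqrt(2)*I*sqrt(2 - sqrt(2))/4 in the final state.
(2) In the final state, YXZ has expectation 1.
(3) In the final state, ZZZ has expectation 1.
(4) The amplitude on |100> is 0.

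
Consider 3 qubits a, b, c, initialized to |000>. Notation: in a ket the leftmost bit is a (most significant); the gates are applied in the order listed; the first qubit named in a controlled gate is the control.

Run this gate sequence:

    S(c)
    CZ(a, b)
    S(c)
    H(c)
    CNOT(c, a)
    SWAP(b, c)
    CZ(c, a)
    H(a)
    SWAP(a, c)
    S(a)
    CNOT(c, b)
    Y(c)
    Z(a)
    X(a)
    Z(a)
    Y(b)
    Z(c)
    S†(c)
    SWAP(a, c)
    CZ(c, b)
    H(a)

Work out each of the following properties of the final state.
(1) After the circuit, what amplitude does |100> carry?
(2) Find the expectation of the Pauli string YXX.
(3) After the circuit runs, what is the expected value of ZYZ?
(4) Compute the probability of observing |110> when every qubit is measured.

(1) The amplitude on |100> is 0.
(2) In the final state, YXX has expectation 0.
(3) In the final state, ZYZ has expectation 1.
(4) A full measurement returns |110> with probability 0.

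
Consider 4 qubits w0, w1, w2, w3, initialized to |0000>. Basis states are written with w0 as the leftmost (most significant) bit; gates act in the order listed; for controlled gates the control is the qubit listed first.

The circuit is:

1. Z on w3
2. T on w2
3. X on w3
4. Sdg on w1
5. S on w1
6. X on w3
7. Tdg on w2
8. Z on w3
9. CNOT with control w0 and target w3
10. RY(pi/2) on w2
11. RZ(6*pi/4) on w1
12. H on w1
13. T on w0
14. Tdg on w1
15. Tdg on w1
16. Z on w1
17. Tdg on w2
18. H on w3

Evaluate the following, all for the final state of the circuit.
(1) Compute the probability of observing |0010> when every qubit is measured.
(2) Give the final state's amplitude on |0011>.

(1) Outcome |0010> occurs with probability 1/8.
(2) |0011> carries amplitude -sqrt(2)/4 in the final state.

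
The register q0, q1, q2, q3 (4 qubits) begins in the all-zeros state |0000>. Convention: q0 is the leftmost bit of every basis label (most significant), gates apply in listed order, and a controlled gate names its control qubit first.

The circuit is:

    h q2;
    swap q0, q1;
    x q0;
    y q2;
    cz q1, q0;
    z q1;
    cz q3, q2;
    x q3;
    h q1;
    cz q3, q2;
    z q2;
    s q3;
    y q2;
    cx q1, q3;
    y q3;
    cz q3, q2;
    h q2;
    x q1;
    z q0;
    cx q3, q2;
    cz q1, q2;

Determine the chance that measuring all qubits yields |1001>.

The probability of measuring |1001> is 1/2.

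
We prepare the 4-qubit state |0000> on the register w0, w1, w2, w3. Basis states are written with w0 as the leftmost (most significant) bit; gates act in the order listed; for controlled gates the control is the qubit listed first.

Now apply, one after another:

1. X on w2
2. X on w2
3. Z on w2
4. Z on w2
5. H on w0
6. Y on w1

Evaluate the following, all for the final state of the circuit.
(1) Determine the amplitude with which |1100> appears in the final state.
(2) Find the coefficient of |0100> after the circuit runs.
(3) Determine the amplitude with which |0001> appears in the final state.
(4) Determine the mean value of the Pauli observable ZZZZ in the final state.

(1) The amplitude on |1100> is sqrt(2)*I/2.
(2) The amplitude on |0100> is sqrt(2)*I/2.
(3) The amplitude on |0001> is 0.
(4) In the final state, ZZZZ has expectation 0.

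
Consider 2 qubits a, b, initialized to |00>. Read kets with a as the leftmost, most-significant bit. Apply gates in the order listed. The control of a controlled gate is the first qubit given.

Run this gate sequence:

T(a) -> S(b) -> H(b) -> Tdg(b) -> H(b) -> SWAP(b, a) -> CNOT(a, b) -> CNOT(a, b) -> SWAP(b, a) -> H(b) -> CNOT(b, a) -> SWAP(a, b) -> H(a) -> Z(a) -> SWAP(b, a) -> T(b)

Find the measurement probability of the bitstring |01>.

Outcome |01> occurs with probability 1/4.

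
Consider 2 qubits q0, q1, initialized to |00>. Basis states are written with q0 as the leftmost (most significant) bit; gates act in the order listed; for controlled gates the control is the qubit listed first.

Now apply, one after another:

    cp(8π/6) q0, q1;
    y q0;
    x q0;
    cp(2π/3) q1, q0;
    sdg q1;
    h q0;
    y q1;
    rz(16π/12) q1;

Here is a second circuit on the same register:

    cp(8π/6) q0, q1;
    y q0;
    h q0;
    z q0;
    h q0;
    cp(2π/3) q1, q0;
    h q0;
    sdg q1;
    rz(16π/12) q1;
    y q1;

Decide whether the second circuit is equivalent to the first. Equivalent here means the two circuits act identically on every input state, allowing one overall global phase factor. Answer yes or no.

No — the two circuits implement different unitaries, even allowing a global phase.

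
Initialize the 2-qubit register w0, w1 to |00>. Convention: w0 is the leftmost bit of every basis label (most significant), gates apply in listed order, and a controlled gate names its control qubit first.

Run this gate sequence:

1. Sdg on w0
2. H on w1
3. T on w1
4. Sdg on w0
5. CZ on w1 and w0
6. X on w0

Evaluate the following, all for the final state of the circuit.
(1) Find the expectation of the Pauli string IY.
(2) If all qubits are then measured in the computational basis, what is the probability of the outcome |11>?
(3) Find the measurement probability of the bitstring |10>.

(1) The expectation value of IY is sqrt(2)/2.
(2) A full measurement returns |11> with probability 1/2.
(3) A full measurement returns |10> with probability 1/2.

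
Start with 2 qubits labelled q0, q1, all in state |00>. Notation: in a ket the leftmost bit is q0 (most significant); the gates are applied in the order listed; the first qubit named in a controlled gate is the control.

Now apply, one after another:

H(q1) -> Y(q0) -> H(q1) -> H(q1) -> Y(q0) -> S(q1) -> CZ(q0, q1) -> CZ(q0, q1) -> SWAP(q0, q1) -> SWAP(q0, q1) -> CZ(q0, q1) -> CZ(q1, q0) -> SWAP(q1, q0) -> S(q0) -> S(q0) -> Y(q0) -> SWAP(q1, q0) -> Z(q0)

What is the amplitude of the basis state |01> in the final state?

|01> carries amplitude sqrt(2)*I/2 in the final state. Key observation: steps 2-5 multiply out to the identity, so the circuit reduces to the remaining gates.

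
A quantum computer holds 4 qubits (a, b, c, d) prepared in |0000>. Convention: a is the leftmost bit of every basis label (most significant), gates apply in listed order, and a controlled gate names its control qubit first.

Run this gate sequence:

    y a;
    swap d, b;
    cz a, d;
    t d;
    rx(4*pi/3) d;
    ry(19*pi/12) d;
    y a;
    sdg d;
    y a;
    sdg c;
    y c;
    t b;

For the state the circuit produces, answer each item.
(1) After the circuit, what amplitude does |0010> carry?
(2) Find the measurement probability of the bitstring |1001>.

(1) The final state's coefficient on |0010> equals 0.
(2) A full measurement returns |1001> with probability 0.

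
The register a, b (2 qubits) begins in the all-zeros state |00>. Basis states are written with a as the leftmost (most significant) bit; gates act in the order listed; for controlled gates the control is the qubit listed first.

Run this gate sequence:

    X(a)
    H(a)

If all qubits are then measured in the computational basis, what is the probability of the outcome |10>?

Outcome |10> occurs with probability 1/2.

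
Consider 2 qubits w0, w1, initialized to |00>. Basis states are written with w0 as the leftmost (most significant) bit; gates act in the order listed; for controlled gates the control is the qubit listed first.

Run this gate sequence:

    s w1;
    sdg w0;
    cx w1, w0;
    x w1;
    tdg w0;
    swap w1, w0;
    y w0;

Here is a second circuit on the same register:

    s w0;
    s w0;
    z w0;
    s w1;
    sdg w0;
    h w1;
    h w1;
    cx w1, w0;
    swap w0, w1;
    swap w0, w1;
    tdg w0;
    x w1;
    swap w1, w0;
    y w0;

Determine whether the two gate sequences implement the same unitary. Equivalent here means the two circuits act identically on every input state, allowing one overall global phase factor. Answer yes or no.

Yes, they are equivalent — the unitaries differ by at most a global phase.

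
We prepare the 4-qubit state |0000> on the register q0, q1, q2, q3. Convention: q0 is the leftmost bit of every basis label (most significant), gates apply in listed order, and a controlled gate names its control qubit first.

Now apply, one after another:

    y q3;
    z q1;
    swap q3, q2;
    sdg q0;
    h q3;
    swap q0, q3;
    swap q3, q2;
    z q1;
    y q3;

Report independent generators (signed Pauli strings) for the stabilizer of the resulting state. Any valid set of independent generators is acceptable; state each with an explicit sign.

One valid set of independent stabilizer generators is +XIII, +IZII, +IIZI, +IIIZ (any independent generating set of the same group is equally correct).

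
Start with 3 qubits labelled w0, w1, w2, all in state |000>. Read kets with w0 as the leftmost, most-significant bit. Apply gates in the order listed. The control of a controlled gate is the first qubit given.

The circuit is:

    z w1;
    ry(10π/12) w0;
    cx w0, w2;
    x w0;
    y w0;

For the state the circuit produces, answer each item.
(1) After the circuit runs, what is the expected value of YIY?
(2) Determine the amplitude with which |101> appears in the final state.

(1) The observable YIY averages to 1/2.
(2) The final state's coefficient on |101> equals I*(sqrt(2) + sqrt(6))/4.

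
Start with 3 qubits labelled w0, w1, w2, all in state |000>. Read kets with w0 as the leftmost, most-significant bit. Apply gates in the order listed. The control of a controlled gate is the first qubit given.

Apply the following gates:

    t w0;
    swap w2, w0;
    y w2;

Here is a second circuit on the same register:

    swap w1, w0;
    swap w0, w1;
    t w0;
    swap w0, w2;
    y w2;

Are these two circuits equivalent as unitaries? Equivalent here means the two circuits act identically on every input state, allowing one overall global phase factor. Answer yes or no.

Yes — the two circuits implement the same unitary up to a global phase.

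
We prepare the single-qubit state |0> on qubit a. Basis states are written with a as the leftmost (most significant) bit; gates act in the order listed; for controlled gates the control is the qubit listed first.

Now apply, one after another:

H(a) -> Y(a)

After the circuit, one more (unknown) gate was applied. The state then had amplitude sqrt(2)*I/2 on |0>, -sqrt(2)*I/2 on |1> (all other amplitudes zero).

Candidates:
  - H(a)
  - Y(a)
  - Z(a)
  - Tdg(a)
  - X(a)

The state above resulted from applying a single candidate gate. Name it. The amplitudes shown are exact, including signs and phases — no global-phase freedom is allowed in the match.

It was X(a) that produced the state shown.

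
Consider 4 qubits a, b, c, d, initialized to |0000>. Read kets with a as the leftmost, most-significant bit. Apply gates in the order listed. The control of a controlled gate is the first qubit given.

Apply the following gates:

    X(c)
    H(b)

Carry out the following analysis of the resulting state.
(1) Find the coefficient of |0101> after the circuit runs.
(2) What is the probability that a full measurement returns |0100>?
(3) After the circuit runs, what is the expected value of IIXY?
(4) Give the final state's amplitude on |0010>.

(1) |0101> carries amplitude 0 in the final state.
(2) Outcome |0100> occurs with probability 0.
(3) The observable IIXY averages to 0.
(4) |0010> carries amplitude sqrt(2)/2 in the final state.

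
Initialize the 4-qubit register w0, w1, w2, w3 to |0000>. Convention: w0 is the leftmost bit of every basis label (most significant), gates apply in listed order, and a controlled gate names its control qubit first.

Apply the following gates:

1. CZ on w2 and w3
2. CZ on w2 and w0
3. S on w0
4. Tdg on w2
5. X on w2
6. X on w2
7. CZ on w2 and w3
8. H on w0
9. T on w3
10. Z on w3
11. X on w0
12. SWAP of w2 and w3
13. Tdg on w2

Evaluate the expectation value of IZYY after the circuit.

The expectation value of IZYY is 0.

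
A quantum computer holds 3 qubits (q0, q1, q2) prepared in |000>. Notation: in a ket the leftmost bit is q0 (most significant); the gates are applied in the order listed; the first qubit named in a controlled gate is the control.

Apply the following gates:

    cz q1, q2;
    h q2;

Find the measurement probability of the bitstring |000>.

A full measurement returns |000> with probability 1/2.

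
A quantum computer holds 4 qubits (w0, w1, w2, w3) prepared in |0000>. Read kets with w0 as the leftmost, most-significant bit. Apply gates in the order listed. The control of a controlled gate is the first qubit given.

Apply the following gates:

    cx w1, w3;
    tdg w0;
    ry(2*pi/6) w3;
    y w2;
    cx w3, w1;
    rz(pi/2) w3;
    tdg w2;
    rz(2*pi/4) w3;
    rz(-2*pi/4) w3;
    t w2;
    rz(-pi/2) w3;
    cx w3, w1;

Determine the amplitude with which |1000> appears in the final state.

|1000> carries amplitude 0 in the final state. Key observation: gates 5-12 undo each other exactly, leaving only the rest of the circuit to track.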